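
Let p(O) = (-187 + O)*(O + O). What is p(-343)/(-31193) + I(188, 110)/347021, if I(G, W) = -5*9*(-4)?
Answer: -126164280440/10824626053 ≈ -11.655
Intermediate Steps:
I(G, W) = 180 (I(G, W) = -45*(-4) = 180)
p(O) = 2*O*(-187 + O) (p(O) = (-187 + O)*(2*O) = 2*O*(-187 + O))
p(-343)/(-31193) + I(188, 110)/347021 = (2*(-343)*(-187 - 343))/(-31193) + 180/347021 = (2*(-343)*(-530))*(-1/31193) + 180*(1/347021) = 363580*(-1/31193) + 180/347021 = -363580/31193 + 180/347021 = -126164280440/10824626053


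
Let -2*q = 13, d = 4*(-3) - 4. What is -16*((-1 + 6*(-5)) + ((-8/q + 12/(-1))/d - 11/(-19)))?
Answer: 117564/247 ≈ 475.97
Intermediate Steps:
d = -16 (d = -12 - 4 = -16)
q = -13/2 (q = -½*13 = -13/2 ≈ -6.5000)
-16*((-1 + 6*(-5)) + ((-8/q + 12/(-1))/d - 11/(-19))) = -16*((-1 + 6*(-5)) + ((-8/(-13/2) + 12/(-1))/(-16) - 11/(-19))) = -16*((-1 - 30) + ((-8*(-2/13) + 12*(-1))*(-1/16) - 11*(-1/19))) = -16*(-31 + ((16/13 - 12)*(-1/16) + 11/19)) = -16*(-31 + (-140/13*(-1/16) + 11/19)) = -16*(-31 + (35/52 + 11/19)) = -16*(-31 + 1237/988) = -16*(-29391/988) = 117564/247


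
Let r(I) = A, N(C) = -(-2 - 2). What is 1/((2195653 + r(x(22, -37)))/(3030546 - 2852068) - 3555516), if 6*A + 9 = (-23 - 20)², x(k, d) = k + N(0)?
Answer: -535434/1903737566065 ≈ -2.8125e-7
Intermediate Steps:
N(C) = 4 (N(C) = -1*(-4) = 4)
x(k, d) = 4 + k (x(k, d) = k + 4 = 4 + k)
A = 920/3 (A = -3/2 + (-23 - 20)²/6 = -3/2 + (⅙)*(-43)² = -3/2 + (⅙)*1849 = -3/2 + 1849/6 = 920/3 ≈ 306.67)
r(I) = 920/3
1/((2195653 + r(x(22, -37)))/(3030546 - 2852068) - 3555516) = 1/((2195653 + 920/3)/(3030546 - 2852068) - 3555516) = 1/((6587879/3)/178478 - 3555516) = 1/((6587879/3)*(1/178478) - 3555516) = 1/(6587879/535434 - 3555516) = 1/(-1903737566065/535434) = -535434/1903737566065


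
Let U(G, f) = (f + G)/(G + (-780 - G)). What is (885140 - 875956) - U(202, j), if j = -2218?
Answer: 596792/65 ≈ 9181.4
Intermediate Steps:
U(G, f) = -G/780 - f/780 (U(G, f) = (G + f)/(-780) = (G + f)*(-1/780) = -G/780 - f/780)
(885140 - 875956) - U(202, j) = (885140 - 875956) - (-1/780*202 - 1/780*(-2218)) = 9184 - (-101/390 + 1109/390) = 9184 - 1*168/65 = 9184 - 168/65 = 596792/65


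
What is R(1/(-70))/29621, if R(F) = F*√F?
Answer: -I*√70/145142900 ≈ -5.7644e-8*I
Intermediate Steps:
R(F) = F^(3/2)
R(1/(-70))/29621 = (1/(-70))^(3/2)/29621 = (-1/70)^(3/2)*(1/29621) = -I*√70/4900*(1/29621) = -I*√70/145142900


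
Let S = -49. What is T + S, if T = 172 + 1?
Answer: 124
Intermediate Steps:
T = 173
T + S = 173 - 49 = 124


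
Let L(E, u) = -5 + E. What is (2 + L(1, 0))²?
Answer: 4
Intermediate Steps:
(2 + L(1, 0))² = (2 + (-5 + 1))² = (2 - 4)² = (-2)² = 4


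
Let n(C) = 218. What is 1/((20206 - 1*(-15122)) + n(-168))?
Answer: 1/35546 ≈ 2.8133e-5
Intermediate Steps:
1/((20206 - 1*(-15122)) + n(-168)) = 1/((20206 - 1*(-15122)) + 218) = 1/((20206 + 15122) + 218) = 1/(35328 + 218) = 1/35546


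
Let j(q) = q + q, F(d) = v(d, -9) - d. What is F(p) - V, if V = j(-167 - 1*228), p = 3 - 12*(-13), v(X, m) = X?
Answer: 790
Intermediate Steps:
p = 159 (p = 3 + 156 = 159)
F(d) = 0 (F(d) = d - d = 0)
j(q) = 2*q
V = -790 (V = 2*(-167 - 1*228) = 2*(-167 - 228) = 2*(-395) = -790)
F(p) - V = 0 - 1*(-790) = 0 + 790 = 790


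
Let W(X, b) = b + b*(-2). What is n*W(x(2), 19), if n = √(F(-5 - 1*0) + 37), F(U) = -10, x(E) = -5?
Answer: -57*√3 ≈ -98.727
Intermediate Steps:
W(X, b) = -b (W(X, b) = b - 2*b = -b)
n = 3*√3 (n = √(-10 + 37) = √27 = 3*√3 ≈ 5.1962)
n*W(x(2), 19) = (3*√3)*(-1*19) = (3*√3)*(-19) = -57*√3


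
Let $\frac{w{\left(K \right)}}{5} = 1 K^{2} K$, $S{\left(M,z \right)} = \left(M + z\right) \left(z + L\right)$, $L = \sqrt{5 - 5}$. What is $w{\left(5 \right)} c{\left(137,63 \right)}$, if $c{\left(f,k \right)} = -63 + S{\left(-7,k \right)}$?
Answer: $2165625$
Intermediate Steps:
$L = 0$ ($L = \sqrt{0} = 0$)
$S{\left(M,z \right)} = z \left(M + z\right)$ ($S{\left(M,z \right)} = \left(M + z\right) \left(z + 0\right) = \left(M + z\right) z = z \left(M + z\right)$)
$c{\left(f,k \right)} = -63 + k \left(-7 + k\right)$
$w{\left(K \right)} = 5 K^{3}$ ($w{\left(K \right)} = 5 \cdot 1 K^{2} K = 5 K^{2} K = 5 K^{3}$)
$w{\left(5 \right)} c{\left(137,63 \right)} = 5 \cdot 5^{3} \left(-63 + 63^{2} - 441\right) = 5 \cdot 125 \left(-63 + 3969 - 441\right) = 625 \cdot 3465 = 2165625$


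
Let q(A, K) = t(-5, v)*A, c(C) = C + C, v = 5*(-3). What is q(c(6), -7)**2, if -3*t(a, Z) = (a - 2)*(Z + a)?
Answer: 313600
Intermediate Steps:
v = -15
t(a, Z) = -(-2 + a)*(Z + a)/3 (t(a, Z) = -(a - 2)*(Z + a)/3 = -(-2 + a)*(Z + a)/3)
c(C) = 2*C
q(A, K) = -140*A/3 (q(A, K) = (-1/3*(-5)**2 + (2/3)*(-15) + (2/3)*(-5) - 1/3*(-15)*(-5))*A = (-1/3*25 - 10 - 10/3 - 25)*A = (-25/3 - 10 - 10/3 - 25)*A = -140*A/3)
q(c(6), -7)**2 = (-280*6/3)**2 = (-140/3*12)**2 = (-560)**2 = 313600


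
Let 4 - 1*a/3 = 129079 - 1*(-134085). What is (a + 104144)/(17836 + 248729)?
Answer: -685336/266565 ≈ -2.5710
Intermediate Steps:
a = -789480 (a = 12 - 3*(129079 - 1*(-134085)) = 12 - 3*(129079 + 134085) = 12 - 3*263164 = 12 - 789492 = -789480)
(a + 104144)/(17836 + 248729) = (-789480 + 104144)/(17836 + 248729) = -685336/266565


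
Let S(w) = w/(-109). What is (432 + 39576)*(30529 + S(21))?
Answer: 133132221120/109 ≈ 1.2214e+9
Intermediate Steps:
S(w) = -w/109 (S(w) = w*(-1/109) = -w/109)
(432 + 39576)*(30529 + S(21)) = (432 + 39576)*(30529 - 1/109*21) = 40008*(30529 - 21/109) = 40008*(3327640/109) = 133132221120/109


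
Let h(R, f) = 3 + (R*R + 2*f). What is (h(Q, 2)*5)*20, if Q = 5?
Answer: 3200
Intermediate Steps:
h(R, f) = 3 + R² + 2*f (h(R, f) = 3 + (R² + 2*f) = 3 + R² + 2*f)
(h(Q, 2)*5)*20 = ((3 + 5² + 2*2)*5)*20 = ((3 + 25 + 4)*5)*20 = (32*5)*20 = 160*20 = 3200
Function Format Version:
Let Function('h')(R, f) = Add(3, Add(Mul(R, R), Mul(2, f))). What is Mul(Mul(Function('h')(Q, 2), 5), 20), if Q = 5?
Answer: 3200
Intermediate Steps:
Function('h')(R, f) = Add(3, Pow(R, 2), Mul(2, f)) (Function('h')(R, f) = Add(3, Add(Pow(R, 2), Mul(2, f))) = Add(3, Pow(R, 2), Mul(2, f)))
Mul(Mul(Function('h')(Q, 2), 5), 20) = Mul(Mul(Add(3, Pow(5, 2), Mul(2, 2)), 5), 20) = Mul(Mul(Add(3, 25, 4), 5), 20) = Mul(Mul(32, 5), 20) = Mul(160, 20) = 3200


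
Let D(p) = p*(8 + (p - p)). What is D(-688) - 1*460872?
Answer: -466376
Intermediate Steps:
D(p) = 8*p (D(p) = p*(8 + 0) = p*8 = 8*p)
D(-688) - 1*460872 = 8*(-688) - 1*460872 = -5504 - 460872 = -466376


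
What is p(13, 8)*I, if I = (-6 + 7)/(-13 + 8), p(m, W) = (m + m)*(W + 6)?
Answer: -364/5 ≈ -72.800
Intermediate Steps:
p(m, W) = 2*m*(6 + W) (p(m, W) = (2*m)*(6 + W) = 2*m*(6 + W))
I = -⅕ (I = 1/(-5) = 1*(-⅕) = -⅕ ≈ -0.20000)
p(13, 8)*I = (2*13*(6 + 8))*(-⅕) = (2*13*14)*(-⅕) = 364*(-⅕) = -364/5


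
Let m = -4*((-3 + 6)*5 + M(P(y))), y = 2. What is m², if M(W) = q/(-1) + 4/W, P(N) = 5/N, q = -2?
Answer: 138384/25 ≈ 5535.4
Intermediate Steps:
M(W) = 2 + 4/W (M(W) = -2/(-1) + 4/W = -2*(-1) + 4/W = 2 + 4/W)
m = -372/5 (m = -4*((-3 + 6)*5 + (2 + 4/((5/2)))) = -4*(3*5 + (2 + 4/((5*(½))))) = -4*(15 + (2 + 4/(5/2))) = -4*(15 + (2 + 4*(⅖))) = -4*(15 + (2 + 8/5)) = -4*(15 + 18/5) = -4*93/5 = -372/5 ≈ -74.400)
m² = (-372/5)² = 138384/25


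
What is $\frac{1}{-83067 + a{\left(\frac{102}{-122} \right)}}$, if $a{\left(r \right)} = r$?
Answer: $- \frac{61}{5067138} \approx -1.2038 \cdot 10^{-5}$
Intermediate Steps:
$\frac{1}{-83067 + a{\left(\frac{102}{-122} \right)}} = \frac{1}{-83067 + \frac{102}{-122}} = \frac{1}{-83067 + 102 \left(- \frac{1}{122}\right)} = \frac{1}{-83067 - \frac{51}{61}} = \frac{1}{- \frac{5067138}{61}} = - \frac{61}{5067138}$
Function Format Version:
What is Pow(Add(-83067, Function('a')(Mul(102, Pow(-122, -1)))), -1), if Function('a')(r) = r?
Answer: Rational(-61, 5067138) ≈ -1.2038e-5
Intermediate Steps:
Pow(Add(-83067, Function('a')(Mul(102, Pow(-122, -1)))), -1) = Pow(Add(-83067, Mul(102, Pow(-122, -1))), -1) = Pow(Add(-83067, Mul(102, Rational(-1, 122))), -1) = Pow(Add(-83067, Rational(-51, 61)), -1) = Pow(Rational(-5067138, 61), -1) = Rational(-61, 5067138)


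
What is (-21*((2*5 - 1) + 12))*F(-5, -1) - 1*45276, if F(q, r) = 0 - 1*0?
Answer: -45276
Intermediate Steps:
F(q, r) = 0 (F(q, r) = 0 + 0 = 0)
(-21*((2*5 - 1) + 12))*F(-5, -1) - 1*45276 = -21*((2*5 - 1) + 12)*0 - 1*45276 = -21*((10 - 1) + 12)*0 - 45276 = -21*(9 + 12)*0 - 45276 = -21*21*0 - 45276 = -441*0 - 45276 = 0 - 45276 = -45276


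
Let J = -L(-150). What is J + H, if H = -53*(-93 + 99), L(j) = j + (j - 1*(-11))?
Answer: -29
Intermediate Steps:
L(j) = 11 + 2*j (L(j) = j + (j + 11) = j + (11 + j) = 11 + 2*j)
J = 289 (J = -(11 + 2*(-150)) = -(11 - 300) = -1*(-289) = 289)
H = -318 (H = -53*6 = -318)
J + H = 289 - 318 = -29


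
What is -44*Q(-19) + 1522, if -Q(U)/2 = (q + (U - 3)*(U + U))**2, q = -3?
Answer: 61063754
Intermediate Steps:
Q(U) = -2*(-3 + 2*U*(-3 + U))**2 (Q(U) = -2*(-3 + (U - 3)*(U + U))**2 = -2*(-3 + (-3 + U)*(2*U))**2 = -2*(-3 + 2*U*(-3 + U))**2)
-44*Q(-19) + 1522 = -(-88)*(3 - 2*(-19)**2 + 6*(-19))**2 + 1522 = -(-88)*(3 - 2*361 - 114)**2 + 1522 = -(-88)*(3 - 722 - 114)**2 + 1522 = -(-88)*(-833)**2 + 1522 = -(-88)*693889 + 1522 = -44*(-1387778) + 1522 = 61062232 + 1522 = 61063754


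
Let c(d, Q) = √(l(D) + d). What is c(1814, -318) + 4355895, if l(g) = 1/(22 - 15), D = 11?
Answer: 4355895 + 3*√9877/7 ≈ 4.3559e+6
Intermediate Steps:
l(g) = ⅐ (l(g) = 1/7 = ⅐)
c(d, Q) = √(⅐ + d)
c(1814, -318) + 4355895 = √(7 + 49*1814)/7 + 4355895 = √(7 + 88886)/7 + 4355895 = √88893/7 + 4355895 = (3*√9877)/7 + 4355895 = 3*√9877/7 + 4355895 = 4355895 + 3*√9877/7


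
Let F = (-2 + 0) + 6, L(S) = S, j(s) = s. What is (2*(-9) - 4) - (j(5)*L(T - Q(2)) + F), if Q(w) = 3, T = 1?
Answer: -16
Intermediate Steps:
F = 4 (F = -2 + 6 = 4)
(2*(-9) - 4) - (j(5)*L(T - Q(2)) + F) = (2*(-9) - 4) - (5*(1 - 1*3) + 4) = (-18 - 4) - (5*(1 - 3) + 4) = -22 - (5*(-2) + 4) = -22 - (-10 + 4) = -22 - 1*(-6) = -22 + 6 = -16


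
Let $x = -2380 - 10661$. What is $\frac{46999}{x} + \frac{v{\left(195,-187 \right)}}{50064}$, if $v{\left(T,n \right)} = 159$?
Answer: $- \frac{15992411}{4441392} \approx -3.6008$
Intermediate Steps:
$x = -13041$
$\frac{46999}{x} + \frac{v{\left(195,-187 \right)}}{50064} = \frac{46999}{-13041} + \frac{159}{50064} = 46999 \left(- \frac{1}{13041}\right) + 159 \cdot \frac{1}{50064} = - \frac{46999}{13041} + \frac{53}{16688} = - \frac{15992411}{4441392}$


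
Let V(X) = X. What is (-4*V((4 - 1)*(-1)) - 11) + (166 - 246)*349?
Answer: -27919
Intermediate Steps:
(-4*V((4 - 1)*(-1)) - 11) + (166 - 246)*349 = (-4*(4 - 1)*(-1) - 11) + (166 - 246)*349 = (-12*(-1) - 11) - 80*349 = (-4*(-3) - 11) - 27920 = (12 - 11) - 27920 = 1 - 27920 = -27919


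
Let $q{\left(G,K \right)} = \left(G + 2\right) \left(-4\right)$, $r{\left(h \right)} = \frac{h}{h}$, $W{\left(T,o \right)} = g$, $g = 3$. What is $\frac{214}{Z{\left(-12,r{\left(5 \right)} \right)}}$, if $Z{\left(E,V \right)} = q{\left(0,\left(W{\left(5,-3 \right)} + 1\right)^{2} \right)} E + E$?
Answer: $\frac{107}{42} \approx 2.5476$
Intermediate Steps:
$W{\left(T,o \right)} = 3$
$r{\left(h \right)} = 1$
$q{\left(G,K \right)} = -8 - 4 G$ ($q{\left(G,K \right)} = \left(2 + G\right) \left(-4\right) = -8 - 4 G$)
$Z{\left(E,V \right)} = - 7 E$ ($Z{\left(E,V \right)} = \left(-8 - 0\right) E + E = \left(-8 + 0\right) E + E = - 8 E + E = - 7 E$)
$\frac{214}{Z{\left(-12,r{\left(5 \right)} \right)}} = \frac{214}{\left(-7\right) \left(-12\right)} = \frac{214}{84} = 214 \cdot \frac{1}{84} = \frac{107}{42}$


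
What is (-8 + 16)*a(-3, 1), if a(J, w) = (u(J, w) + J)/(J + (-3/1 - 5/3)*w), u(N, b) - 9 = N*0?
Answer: -144/23 ≈ -6.2609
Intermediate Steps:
u(N, b) = 9 (u(N, b) = 9 + N*0 = 9 + 0 = 9)
a(J, w) = (9 + J)/(J - 14*w/3) (a(J, w) = (9 + J)/(J + (-3/1 - 5/3)*w) = (9 + J)/(J + (-3*1 - 5*⅓)*w) = (9 + J)/(J + (-3 - 5/3)*w) = (9 + J)/(J - 14*w/3))
(-8 + 16)*a(-3, 1) = (-8 + 16)*(3*(9 - 3)/(-14*1 + 3*(-3))) = 8*(3*6/(-14 - 9)) = 8*(3*6/(-23)) = 8*(3*(-1/23)*6) = 8*(-18/23) = -144/23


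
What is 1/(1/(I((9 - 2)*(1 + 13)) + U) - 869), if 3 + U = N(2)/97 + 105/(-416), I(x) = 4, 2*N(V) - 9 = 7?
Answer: -33495/29066803 ≈ -0.0011523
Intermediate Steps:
N(V) = 8 (N(V) = 9/2 + (1/2)*7 = 9/2 + 7/2 = 8)
U = -127913/40352 (U = -3 + (8/97 + 105/(-416)) = -3 + (8*(1/97) + 105*(-1/416)) = -3 + (8/97 - 105/416) = -3 - 6857/40352 = -127913/40352 ≈ -3.1699)
1/(1/(I((9 - 2)*(1 + 13)) + U) - 869) = 1/(1/(4 - 127913/40352) - 869) = 1/(1/(33495/40352) - 869) = 1/(40352/33495 - 869) = 1/(-29066803/33495) = -33495/29066803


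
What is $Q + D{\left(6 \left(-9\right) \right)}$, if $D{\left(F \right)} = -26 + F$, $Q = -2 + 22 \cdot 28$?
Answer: $534$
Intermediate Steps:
$Q = 614$ ($Q = -2 + 616 = 614$)
$Q + D{\left(6 \left(-9\right) \right)} = 614 + \left(-26 + 6 \left(-9\right)\right) = 614 - 80 = 534$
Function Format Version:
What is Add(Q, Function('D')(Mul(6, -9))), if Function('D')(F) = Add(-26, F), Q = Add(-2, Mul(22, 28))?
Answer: 534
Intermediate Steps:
Q = 614 (Q = Add(-2, 616) = 614)
Add(Q, Function('D')(Mul(6, -9))) = Add(614, Add(-26, Mul(6, -9))) = Add(614, Add(-26, -54)) = Add(614, -80) = 534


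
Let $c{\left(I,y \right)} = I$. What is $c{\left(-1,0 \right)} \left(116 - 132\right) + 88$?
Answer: $104$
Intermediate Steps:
$c{\left(-1,0 \right)} \left(116 - 132\right) + 88 = - (116 - 132) + 88 = \left(-1\right) \left(-16\right) + 88 = 16 + 88 = 104$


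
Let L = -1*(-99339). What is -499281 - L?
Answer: -598620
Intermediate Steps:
L = 99339
-499281 - L = -499281 - 1*99339 = -499281 - 99339 = -598620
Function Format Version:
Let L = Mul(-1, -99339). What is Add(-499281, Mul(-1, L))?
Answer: -598620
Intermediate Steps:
L = 99339
Add(-499281, Mul(-1, L)) = Add(-499281, Mul(-1, 99339)) = Add(-499281, -99339) = -598620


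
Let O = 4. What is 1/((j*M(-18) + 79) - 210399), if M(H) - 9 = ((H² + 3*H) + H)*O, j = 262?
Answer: 1/56134 ≈ 1.7815e-5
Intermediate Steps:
M(H) = 9 + 4*H² + 16*H (M(H) = 9 + ((H² + 3*H) + H)*4 = 9 + (H² + 4*H)*4 = 9 + (4*H² + 16*H) = 9 + 4*H² + 16*H)
1/((j*M(-18) + 79) - 210399) = 1/((262*(9 + 4*(-18)² + 16*(-18)) + 79) - 210399) = 1/((262*(9 + 4*324 - 288) + 79) - 210399) = 1/((262*(9 + 1296 - 288) + 79) - 210399) = 1/((262*1017 + 79) - 210399) = 1/((266454 + 79) - 210399) = 1/(266533 - 210399) = 1/56134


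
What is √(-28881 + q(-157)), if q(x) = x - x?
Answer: 3*I*√3209 ≈ 169.94*I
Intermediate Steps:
q(x) = 0
√(-28881 + q(-157)) = √(-28881 + 0) = √(-28881) = 3*I*√3209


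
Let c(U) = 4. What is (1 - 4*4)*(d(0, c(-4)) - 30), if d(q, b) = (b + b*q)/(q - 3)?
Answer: 470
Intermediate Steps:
d(q, b) = (b + b*q)/(-3 + q)
(1 - 4*4)*(d(0, c(-4)) - 30) = (1 - 4*4)*(4*(1 + 0)/(-3 + 0) - 30) = (1 - 16)*(4*1/(-3) - 30) = -15*(4*(-1/3)*1 - 30) = -15*(-4/3 - 30) = -15*(-94/3) = 470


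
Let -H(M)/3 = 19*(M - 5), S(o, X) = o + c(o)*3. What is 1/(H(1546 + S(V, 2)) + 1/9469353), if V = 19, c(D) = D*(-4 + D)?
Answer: -9469353/1303503787214 ≈ -7.2645e-6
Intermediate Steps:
S(o, X) = o + 3*o*(-4 + o) (S(o, X) = o + (o*(-4 + o))*3 = o + 3*o*(-4 + o))
H(M) = 285 - 57*M (H(M) = -57*(M - 5) = -57*(-5 + M) = -3*(-95 + 19*M) = 285 - 57*M)
1/(H(1546 + S(V, 2)) + 1/9469353) = 1/((285 - 57*(1546 + 19*(-11 + 3*19))) + 1/9469353) = 1/((285 - 57*(1546 + 19*(-11 + 57))) + 1/9469353) = 1/((285 - 57*(1546 + 19*46)) + 1/9469353) = 1/((285 - 57*(1546 + 874)) + 1/9469353) = 1/((285 - 57*2420) + 1/9469353) = 1/((285 - 137940) + 1/9469353) = 1/(-137655 + 1/9469353) = 1/(-1303503787214/9469353) = -9469353/1303503787214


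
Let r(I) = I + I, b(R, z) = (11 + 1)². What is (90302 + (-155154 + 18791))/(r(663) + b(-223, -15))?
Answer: -46061/1470 ≈ -31.334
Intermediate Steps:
b(R, z) = 144 (b(R, z) = 12² = 144)
r(I) = 2*I
(90302 + (-155154 + 18791))/(r(663) + b(-223, -15)) = (90302 + (-155154 + 18791))/(2*663 + 144) = (90302 - 136363)/(1326 + 144) = -46061/1470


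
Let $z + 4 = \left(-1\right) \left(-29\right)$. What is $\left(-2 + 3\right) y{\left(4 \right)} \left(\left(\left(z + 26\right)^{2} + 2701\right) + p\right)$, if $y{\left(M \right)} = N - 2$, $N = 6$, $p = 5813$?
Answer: $44460$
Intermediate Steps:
$y{\left(M \right)} = 4$ ($y{\left(M \right)} = 6 - 2 = 4$)
$z = 25$ ($z = -4 - -29 = -4 + 29 = 25$)
$\left(-2 + 3\right) y{\left(4 \right)} \left(\left(\left(z + 26\right)^{2} + 2701\right) + p\right) = \left(-2 + 3\right) 4 \left(\left(\left(25 + 26\right)^{2} + 2701\right) + 5813\right) = 1 \cdot 4 \left(\left(51^{2} + 2701\right) + 5813\right) = 4 \left(\left(2601 + 2701\right) + 5813\right) = 4 \left(5302 + 5813\right) = 4 \cdot 11115 = 44460$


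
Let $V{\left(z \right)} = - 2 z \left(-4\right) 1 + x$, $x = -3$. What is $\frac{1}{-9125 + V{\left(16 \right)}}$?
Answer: $- \frac{1}{9000} \approx -0.00011111$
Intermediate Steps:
$V{\left(z \right)} = -3 + 8 z$ ($V{\left(z \right)} = - 2 z \left(-4\right) 1 - 3 = - 2 - 4 z 1 - 3 = - 2 \left(- 4 z\right) - 3 = 8 z - 3 = -3 + 8 z$)
$\frac{1}{-9125 + V{\left(16 \right)}} = \frac{1}{-9125 + \left(-3 + 8 \cdot 16\right)} = \frac{1}{-9125 + \left(-3 + 128\right)} = \frac{1}{-9125 + 125} = \frac{1}{-9000} = - \frac{1}{9000}$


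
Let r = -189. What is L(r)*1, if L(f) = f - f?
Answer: 0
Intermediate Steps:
L(f) = 0
L(r)*1 = 0*1 = 0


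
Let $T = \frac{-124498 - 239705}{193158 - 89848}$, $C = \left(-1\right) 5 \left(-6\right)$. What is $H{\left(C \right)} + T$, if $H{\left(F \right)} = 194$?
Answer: $\frac{19677937}{103310} \approx 190.47$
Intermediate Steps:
$C = 30$ ($C = \left(-5\right) \left(-6\right) = 30$)
$T = - \frac{364203}{103310} \approx -3.5253$
$H{\left(C \right)} + T = 194 - \frac{364203}{103310} = \frac{19677937}{103310}$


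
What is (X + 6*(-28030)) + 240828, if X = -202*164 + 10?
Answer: 39530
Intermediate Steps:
X = -33118 (X = -33128 + 10 = -33118)
(X + 6*(-28030)) + 240828 = (-33118 + 6*(-28030)) + 240828 = (-33118 - 168180) + 240828 = -201298 + 240828 = 39530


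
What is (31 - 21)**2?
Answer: 100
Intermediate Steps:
(31 - 21)**2 = 10**2 = 100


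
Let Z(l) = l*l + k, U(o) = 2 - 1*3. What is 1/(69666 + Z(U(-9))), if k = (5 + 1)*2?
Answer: 1/69679 ≈ 1.4352e-5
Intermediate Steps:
k = 12 (k = 6*2 = 12)
U(o) = -1 (U(o) = 2 - 3 = -1)
Z(l) = 12 + l² (Z(l) = l*l + 12 = l² + 12 = 12 + l²)
1/(69666 + Z(U(-9))) = 1/(69666 + (12 + (-1)²)) = 1/(69666 + (12 + 1)) = 1/(69666 + 13) = 1/69679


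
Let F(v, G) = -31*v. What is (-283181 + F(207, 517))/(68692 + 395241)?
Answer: -289598/463933 ≈ -0.62422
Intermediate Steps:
(-283181 + F(207, 517))/(68692 + 395241) = (-283181 - 31*207)/(68692 + 395241) = (-283181 - 6417)/463933 = -289598*1/463933 = -289598/463933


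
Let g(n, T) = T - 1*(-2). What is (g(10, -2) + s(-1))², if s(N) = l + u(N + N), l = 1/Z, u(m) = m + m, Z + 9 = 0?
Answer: 1369/81 ≈ 16.901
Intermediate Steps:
Z = -9 (Z = -9 + 0 = -9)
g(n, T) = 2 + T (g(n, T) = T + 2 = 2 + T)
u(m) = 2*m
l = -⅑ (l = 1/(-9) = -⅑ ≈ -0.11111)
s(N) = -⅑ + 4*N (s(N) = -⅑ + 2*(N + N) = -⅑ + 2*(2*N) = -⅑ + 4*N)
(g(10, -2) + s(-1))² = ((2 - 2) + (-⅑ + 4*(-1)))² = (0 + (-⅑ - 4))² = (0 - 37/9)² = (-37/9)² = 1369/81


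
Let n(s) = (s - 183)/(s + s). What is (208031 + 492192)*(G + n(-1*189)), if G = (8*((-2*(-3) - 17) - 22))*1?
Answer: -11602695110/63 ≈ -1.8417e+8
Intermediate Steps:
n(s) = (-183 + s)/(2*s) (n(s) = (-183 + s)/((2*s)) = (-183 + s)*(1/(2*s)) = (-183 + s)/(2*s))
G = -264 (G = (8*((6 - 17) - 22))*1 = (8*(-11 - 22))*1 = (8*(-33))*1 = -264*1 = -264)
(208031 + 492192)*(G + n(-1*189)) = (208031 + 492192)*(-264 + (-183 - 1*189)/(2*((-1*189)))) = 700223*(-264 + (1/2)*(-183 - 189)/(-189)) = 700223*(-264 + (1/2)*(-1/189)*(-372)) = 700223*(-264 + 62/63) = 700223*(-16570/63) = -11602695110/63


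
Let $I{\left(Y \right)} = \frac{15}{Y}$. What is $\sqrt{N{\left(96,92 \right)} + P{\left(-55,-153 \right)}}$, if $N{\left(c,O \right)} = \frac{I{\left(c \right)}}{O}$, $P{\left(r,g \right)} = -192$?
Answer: $\frac{i \sqrt{26001178}}{368} \approx 13.856 i$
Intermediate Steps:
$N{\left(c,O \right)} = \frac{15}{O c}$ ($N{\left(c,O \right)} = \frac{15 \frac{1}{c}}{O} = \frac{15}{O c}$)
$\sqrt{N{\left(96,92 \right)} + P{\left(-55,-153 \right)}} = \sqrt{\frac{15}{92 \cdot 96} - 192} = \sqrt{15 \cdot \frac{1}{92} \cdot \frac{1}{96} - 192} = \sqrt{\frac{5}{2944} - 192} = \sqrt{- \frac{565243}{2944}} = \frac{i \sqrt{26001178}}{368}$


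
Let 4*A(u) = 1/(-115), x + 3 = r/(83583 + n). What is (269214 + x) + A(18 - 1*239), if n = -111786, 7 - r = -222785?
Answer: 1164158030219/4324460 ≈ 2.6920e+5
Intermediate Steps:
r = 222792 (r = 7 - 1*(-222785) = 7 + 222785 = 222792)
x = -102467/9401 (x = -3 + 222792/(83583 - 111786) = -3 + 222792/(-28203) = -3 + 222792*(-1/28203) = -3 - 74264/9401 = -102467/9401 ≈ -10.900)
A(u) = -1/460 (A(u) = (¼)/(-115) = (¼)*(-1/115) = -1/460)
(269214 + x) + A(18 - 1*239) = (269214 - 102467/9401) - 1/460 = 2530778347/9401 - 1/460 = 1164158030219/4324460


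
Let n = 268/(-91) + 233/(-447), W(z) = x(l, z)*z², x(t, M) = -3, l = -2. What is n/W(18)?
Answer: 140999/39538044 ≈ 0.0035662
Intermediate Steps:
W(z) = -3*z²
n = -140999/40677 (n = 268*(-1/91) + 233*(-1/447) = -268/91 - 233/447 = -140999/40677 ≈ -3.4663)
n/W(18) = -140999/(40677*((-3*18²))) = -140999/(40677*((-3*324))) = -140999/40677/(-972) = -140999/40677*(-1/972) = 140999/39538044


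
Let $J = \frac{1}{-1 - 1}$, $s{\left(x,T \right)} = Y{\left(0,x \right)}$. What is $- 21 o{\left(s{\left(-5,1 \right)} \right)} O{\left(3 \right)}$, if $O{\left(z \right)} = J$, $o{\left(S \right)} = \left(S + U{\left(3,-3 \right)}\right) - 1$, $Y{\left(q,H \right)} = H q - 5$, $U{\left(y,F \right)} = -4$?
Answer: $-105$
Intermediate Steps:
$Y{\left(q,H \right)} = -5 + H q$
$s{\left(x,T \right)} = -5$ ($s{\left(x,T \right)} = -5 + x 0 = -5 + 0 = -5$)
$o{\left(S \right)} = -5 + S$ ($o{\left(S \right)} = \left(S - 4\right) - 1 = \left(-4 + S\right) - 1 = -5 + S$)
$J = - \frac{1}{2}$ ($J = \frac{1}{-2} = - \frac{1}{2} \approx -0.5$)
$O{\left(z \right)} = - \frac{1}{2}$
$- 21 o{\left(s{\left(-5,1 \right)} \right)} O{\left(3 \right)} = - 21 \left(-5 - 5\right) \left(- \frac{1}{2}\right) = \left(-21\right) \left(-10\right) \left(- \frac{1}{2}\right) = 210 \left(- \frac{1}{2}\right) = -105$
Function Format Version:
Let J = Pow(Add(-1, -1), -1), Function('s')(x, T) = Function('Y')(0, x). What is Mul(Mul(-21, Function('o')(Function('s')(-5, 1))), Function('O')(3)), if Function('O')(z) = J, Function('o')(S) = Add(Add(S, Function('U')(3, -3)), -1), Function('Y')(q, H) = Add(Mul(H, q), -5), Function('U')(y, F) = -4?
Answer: -105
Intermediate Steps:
Function('Y')(q, H) = Add(-5, Mul(H, q))
Function('s')(x, T) = -5 (Function('s')(x, T) = Add(-5, Mul(x, 0)) = Add(-5, 0) = -5)
Function('o')(S) = Add(-5, S) (Function('o')(S) = Add(Add(S, -4), -1) = Add(Add(-4, S), -1) = Add(-5, S))
J = Rational(-1, 2) (J = Pow(-2, -1) = Rational(-1, 2) ≈ -0.50000)
Function('O')(z) = Rational(-1, 2)
Mul(Mul(-21, Function('o')(Function('s')(-5, 1))), Function('O')(3)) = Mul(Mul(-21, Add(-5, -5)), Rational(-1, 2)) = Mul(Mul(-21, -10), Rational(-1, 2)) = Mul(210, Rational(-1, 2)) = -105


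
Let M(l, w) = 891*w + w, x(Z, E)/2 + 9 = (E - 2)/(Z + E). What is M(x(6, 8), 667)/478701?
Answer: 594964/478701 ≈ 1.2429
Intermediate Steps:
x(Z, E) = -18 + 2*(-2 + E)/(E + Z) (x(Z, E) = -18 + 2*((E - 2)/(Z + E)) = -18 + 2*((-2 + E)/(E + Z)) = -18 + 2*(-2 + E)/(E + Z))
M(l, w) = 892*w
M(x(6, 8), 667)/478701 = (892*667)/478701 = 594964*(1/478701) = 594964/478701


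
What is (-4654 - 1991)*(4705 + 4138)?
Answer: -58761735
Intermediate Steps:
(-4654 - 1991)*(4705 + 4138) = -6645*8843 = -58761735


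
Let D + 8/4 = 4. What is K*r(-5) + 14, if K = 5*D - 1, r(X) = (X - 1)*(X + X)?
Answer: 554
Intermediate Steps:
r(X) = 2*X*(-1 + X) (r(X) = (-1 + X)*(2*X) = 2*X*(-1 + X))
D = 2 (D = -2 + 4 = 2)
K = 9 (K = 5*2 - 1 = 10 - 1 = 9)
K*r(-5) + 14 = 9*(2*(-5)*(-1 - 5)) + 14 = 9*(2*(-5)*(-6)) + 14 = 9*60 + 14 = 540 + 14 = 554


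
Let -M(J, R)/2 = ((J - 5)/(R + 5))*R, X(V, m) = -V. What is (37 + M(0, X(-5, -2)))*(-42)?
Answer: -1764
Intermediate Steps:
M(J, R) = -2*R*(-5 + J)/(5 + R) (M(J, R) = -2*(J - 5)/(R + 5)*R = -2*(-5 + J)/(5 + R)*R = -2*R*(-5 + J)/(5 + R))
(37 + M(0, X(-5, -2)))*(-42) = (37 + 2*(-1*(-5))*(5 - 1*0)/(5 - 1*(-5)))*(-42) = (37 + 2*5*(5 + 0)/(5 + 5))*(-42) = (37 + 2*5*5/10)*(-42) = (37 + 2*5*(⅒)*5)*(-42) = (37 + 5)*(-42) = 42*(-42) = -1764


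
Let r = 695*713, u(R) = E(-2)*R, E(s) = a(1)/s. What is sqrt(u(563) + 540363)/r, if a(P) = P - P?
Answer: sqrt(540363)/495535 ≈ 0.0014834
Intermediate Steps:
a(P) = 0
E(s) = 0 (E(s) = 0/s = 0)
u(R) = 0 (u(R) = 0*R = 0)
r = 495535
sqrt(u(563) + 540363)/r = sqrt(0 + 540363)/495535 = sqrt(540363)*(1/495535) = sqrt(540363)/495535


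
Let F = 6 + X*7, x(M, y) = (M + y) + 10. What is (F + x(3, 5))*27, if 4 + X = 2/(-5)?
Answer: -918/5 ≈ -183.60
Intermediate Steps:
X = -22/5 (X = -4 + 2/(-5) = -4 + 2*(-1/5) = -4 - 2/5 = -22/5 ≈ -4.4000)
x(M, y) = 10 + M + y
F = -124/5 (F = 6 - 22/5*7 = 6 - 154/5 = -124/5 ≈ -24.800)
(F + x(3, 5))*27 = (-124/5 + (10 + 3 + 5))*27 = (-124/5 + 18)*27 = -34/5*27 = -918/5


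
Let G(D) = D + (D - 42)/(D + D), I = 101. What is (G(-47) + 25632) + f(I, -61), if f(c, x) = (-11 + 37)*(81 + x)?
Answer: 2453959/94 ≈ 26106.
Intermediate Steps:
G(D) = D + (-42 + D)/(2*D) (G(D) = D + (-42 + D)/((2*D)) = D + (-42 + D)*(1/(2*D)) = D + (-42 + D)/(2*D))
f(c, x) = 2106 + 26*x (f(c, x) = 26*(81 + x) = 2106 + 26*x)
(G(-47) + 25632) + f(I, -61) = ((½ - 47 - 21/(-47)) + 25632) + (2106 + 26*(-61)) = ((½ - 47 - 21*(-1/47)) + 25632) + (2106 - 1586) = ((½ - 47 + 21/47) + 25632) + 520 = (-4329/94 + 25632) + 520 = 2405079/94 + 520 = 2453959/94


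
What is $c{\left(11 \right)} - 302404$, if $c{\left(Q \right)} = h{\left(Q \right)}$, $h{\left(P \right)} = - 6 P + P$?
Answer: $-302459$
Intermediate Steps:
$h{\left(P \right)} = - 5 P$
$c{\left(Q \right)} = - 5 Q$
$c{\left(11 \right)} - 302404 = \left(-5\right) 11 - 302404 = -55 - 302404 = -302459$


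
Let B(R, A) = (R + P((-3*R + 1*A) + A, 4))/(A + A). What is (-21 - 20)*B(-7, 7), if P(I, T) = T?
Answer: 123/14 ≈ 8.7857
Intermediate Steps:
B(R, A) = (4 + R)/(2*A) (B(R, A) = (R + 4)/(A + A) = (4 + R)/((2*A)) = (4 + R)*(1/(2*A)) = (4 + R)/(2*A))
(-21 - 20)*B(-7, 7) = (-21 - 20)*((½)*(4 - 7)/7) = -41*(-3)/(2*7) = -41*(-3/14) = 123/14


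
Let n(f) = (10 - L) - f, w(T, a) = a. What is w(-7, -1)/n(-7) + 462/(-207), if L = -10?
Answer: -1409/621 ≈ -2.2689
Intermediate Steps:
n(f) = 20 - f (n(f) = (10 - 1*(-10)) - f = (10 + 10) - f = 20 - f)
w(-7, -1)/n(-7) + 462/(-207) = -1/(20 - 1*(-7)) + 462/(-207) = -1/(20 + 7) + 462*(-1/207) = -1/27 - 154/69 = -1409/621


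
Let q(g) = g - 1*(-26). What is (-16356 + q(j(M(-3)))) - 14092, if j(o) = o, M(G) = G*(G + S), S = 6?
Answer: -30431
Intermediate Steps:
M(G) = G*(6 + G) (M(G) = G*(G + 6) = G*(6 + G))
q(g) = 26 + g (q(g) = g + 26 = 26 + g)
(-16356 + q(j(M(-3)))) - 14092 = (-16356 + (26 - 3*(6 - 3))) - 14092 = (-16356 + (26 - 3*3)) - 14092 = (-16356 + (26 - 9)) - 14092 = (-16356 + 17) - 14092 = -16339 - 14092 = -30431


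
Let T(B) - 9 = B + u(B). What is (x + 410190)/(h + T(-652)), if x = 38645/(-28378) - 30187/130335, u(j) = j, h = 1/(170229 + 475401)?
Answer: -32650412287236244219/103080153367589629 ≈ -316.75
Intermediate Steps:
h = 1/645630 ≈ 1.5489e-6
x = -5893442761/3698646630 (x = 38645*(-1/28378) - 30187*1/130335 = -38645/28378 - 30187/130335 = -5893442761/3698646630 ≈ -1.5934)
T(B) = 9 + 2*B (T(B) = 9 + (B + B) = 9 + 2*B)
(x + 410190)/(h + T(-652)) = (-5893442761/3698646630 + 410190)/(1/645630 + (9 + 2*(-652))) = 1517141967716939/(3698646630*(1/645630 + (9 - 1304))) = 1517141967716939/(3698646630*(1/645630 - 1295)) = 1517141967716939/(3698646630*(-836090849/645630)) = (1517141967716939/3698646630)*(-645630/836090849) = -32650412287236244219/103080153367589629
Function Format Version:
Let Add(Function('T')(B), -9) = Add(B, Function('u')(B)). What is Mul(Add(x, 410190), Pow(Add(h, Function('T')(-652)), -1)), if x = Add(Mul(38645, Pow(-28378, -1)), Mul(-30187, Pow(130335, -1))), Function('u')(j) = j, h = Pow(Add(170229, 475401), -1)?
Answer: Rational(-32650412287236244219, 103080153367589629) ≈ -316.75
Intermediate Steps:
h = Rational(1, 645630) (h = Pow(645630, -1) = Rational(1, 645630) ≈ 1.5489e-6)
x = Rational(-5893442761, 3698646630) (x = Add(Mul(38645, Rational(-1, 28378)), Mul(-30187, Rational(1, 130335))) = Add(Rational(-38645, 28378), Rational(-30187, 130335)) = Rational(-5893442761, 3698646630) ≈ -1.5934)
Function('T')(B) = Add(9, Mul(2, B)) (Function('T')(B) = Add(9, Add(B, B)) = Add(9, Mul(2, B)))
Mul(Add(x, 410190), Pow(Add(h, Function('T')(-652)), -1)) = Mul(Add(Rational(-5893442761, 3698646630), 410190), Pow(Add(Rational(1, 645630), Add(9, Mul(2, -652))), -1)) = Mul(Rational(1517141967716939, 3698646630), Pow(Add(Rational(1, 645630), Add(9, -1304)), -1)) = Mul(Rational(1517141967716939, 3698646630), Pow(Add(Rational(1, 645630), -1295), -1)) = Mul(Rational(1517141967716939, 3698646630), Pow(Rational(-836090849, 645630), -1)) = Mul(Rational(1517141967716939, 3698646630), Rational(-645630, 836090849)) = Rational(-32650412287236244219, 103080153367589629)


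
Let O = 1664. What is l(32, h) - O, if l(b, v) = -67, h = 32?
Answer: -1731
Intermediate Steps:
l(32, h) - O = -67 - 1*1664 = -67 - 1664 = -1731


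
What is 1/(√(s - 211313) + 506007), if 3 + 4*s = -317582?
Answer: 2024028/1024173499033 - 2*I*√1162837/1024173499033 ≈ 1.9763e-6 - 2.1058e-9*I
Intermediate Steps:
s = -317585/4 (s = -¾ + (¼)*(-317582) = -¾ - 158791/2 = -317585/4 ≈ -79396.)
1/(√(s - 211313) + 506007) = 1/(√(-317585/4 - 211313) + 506007) = 1/(√(-1162837/4) + 506007) = 1/(I*√1162837/2 + 506007) = 1/(506007 + I*√1162837/2)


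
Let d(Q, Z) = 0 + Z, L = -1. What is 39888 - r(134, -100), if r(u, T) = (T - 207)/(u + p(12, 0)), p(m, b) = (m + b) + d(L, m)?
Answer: 6302611/158 ≈ 39890.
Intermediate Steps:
d(Q, Z) = Z
p(m, b) = b + 2*m (p(m, b) = (m + b) + m = (b + m) + m = b + 2*m)
r(u, T) = (-207 + T)/(24 + u) (r(u, T) = (T - 207)/(u + (0 + 2*12)) = (-207 + T)/(u + (0 + 24)) = (-207 + T)/(u + 24) = (-207 + T)/(24 + u))
39888 - r(134, -100) = 39888 - (-207 - 100)/(24 + 134) = 39888 - (-307)/158 = 39888 - 1*(-307/158) = 39888 + 307/158 = 6302611/158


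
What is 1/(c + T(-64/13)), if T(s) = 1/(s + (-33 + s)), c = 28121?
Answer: 557/15663384 ≈ 3.5561e-5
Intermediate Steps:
T(s) = 1/(-33 + 2*s)
1/(c + T(-64/13)) = 1/(28121 + 1/(-33 + 2*(-64/13))) = 1/(28121 + 1/(-33 - 128/13)) = 1/(28121 + 1/(-557/13)) = 1/(28121 - 13/557) = 1/(15663384/557) = 557/15663384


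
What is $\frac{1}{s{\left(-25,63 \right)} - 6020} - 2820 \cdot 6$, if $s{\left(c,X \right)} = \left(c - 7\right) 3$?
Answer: $- \frac{103482721}{6116} \approx -16920.0$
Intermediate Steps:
$s{\left(c,X \right)} = -21 + 3 c$ ($s{\left(c,X \right)} = \left(-7 + c\right) 3 = -21 + 3 c$)
$\frac{1}{s{\left(-25,63 \right)} - 6020} - 2820 \cdot 6 = \frac{1}{\left(-21 + 3 \left(-25\right)\right) - 6020} - 2820 \cdot 6 = \frac{1}{\left(-21 - 75\right) - 6020} - 16920 = \frac{1}{-96 - 6020} - 16920 = \frac{1}{-6116} - 16920 = - \frac{1}{6116} - 16920 = - \frac{103482721}{6116}$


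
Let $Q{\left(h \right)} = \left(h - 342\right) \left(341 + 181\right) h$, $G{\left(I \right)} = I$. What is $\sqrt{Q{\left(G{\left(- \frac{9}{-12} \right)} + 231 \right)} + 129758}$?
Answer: $\frac{i \sqrt{211321126}}{4} \approx 3634.2 i$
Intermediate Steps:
$Q{\left(h \right)} = h \left(-178524 + 522 h\right)$ ($Q{\left(h \right)} = \left(-342 + h\right) 522 h = \left(-178524 + 522 h\right) h = h \left(-178524 + 522 h\right)$)
$\sqrt{Q{\left(G{\left(- \frac{9}{-12} \right)} + 231 \right)} + 129758} = \sqrt{522 \left(- \frac{9}{-12} + 231\right) \left(-342 + \left(- \frac{9}{-12} + 231\right)\right) + 129758} = \sqrt{522 \left(\left(-9\right) \left(- \frac{1}{12}\right) + 231\right) \left(-342 + \left(\left(-9\right) \left(- \frac{1}{12}\right) + 231\right)\right) + 129758} = \sqrt{522 \left(\frac{3}{4} + 231\right) \left(-342 + \left(\frac{3}{4} + 231\right)\right) + 129758} = \sqrt{522 \cdot \frac{927}{4} \left(-342 + \frac{927}{4}\right) + 129758} = \sqrt{522 \cdot \frac{927}{4} \left(- \frac{441}{4}\right) + 129758} = \sqrt{- \frac{106698627}{8} + 129758} = \sqrt{- \frac{105660563}{8}} = \frac{i \sqrt{211321126}}{4}$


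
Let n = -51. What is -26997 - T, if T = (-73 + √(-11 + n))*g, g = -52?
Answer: -30793 + 52*I*√62 ≈ -30793.0 + 409.45*I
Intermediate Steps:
T = 3796 - 52*I*√62 (T = (-73 + √(-11 - 51))*(-52) = (-73 + √(-62))*(-52) = (-73 + I*√62)*(-52) = 3796 - 52*I*√62 ≈ 3796.0 - 409.45*I)
-26997 - T = -26997 - (3796 - 52*I*√62) = -26997 + (-3796 + 52*I*√62) = -30793 + 52*I*√62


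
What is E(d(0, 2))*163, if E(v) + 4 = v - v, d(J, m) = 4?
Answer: -652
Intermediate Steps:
E(v) = -4 (E(v) = -4 + (v - v) = -4 + 0 = -4)
E(d(0, 2))*163 = -4*163 = -652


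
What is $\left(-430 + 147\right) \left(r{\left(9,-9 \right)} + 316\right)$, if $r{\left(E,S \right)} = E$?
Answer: $-91975$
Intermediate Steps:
$\left(-430 + 147\right) \left(r{\left(9,-9 \right)} + 316\right) = \left(-430 + 147\right) \left(9 + 316\right) = \left(-283\right) 325 = -91975$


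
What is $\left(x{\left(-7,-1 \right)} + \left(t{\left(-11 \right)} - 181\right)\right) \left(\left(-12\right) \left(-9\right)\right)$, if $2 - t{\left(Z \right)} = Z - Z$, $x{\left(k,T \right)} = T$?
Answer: $-19440$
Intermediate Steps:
$t{\left(Z \right)} = 2$ ($t{\left(Z \right)} = 2 - \left(Z - Z\right) = 2 - 0 = 2 + 0 = 2$)
$\left(x{\left(-7,-1 \right)} + \left(t{\left(-11 \right)} - 181\right)\right) \left(\left(-12\right) \left(-9\right)\right) = \left(-1 + \left(2 - 181\right)\right) \left(\left(-12\right) \left(-9\right)\right) = \left(-1 - 179\right) 108 = \left(-180\right) 108 = -19440$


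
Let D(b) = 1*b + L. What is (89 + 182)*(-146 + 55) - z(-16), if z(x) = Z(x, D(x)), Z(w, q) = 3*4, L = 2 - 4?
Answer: -24673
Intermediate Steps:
L = -2
D(b) = -2 + b (D(b) = 1*b - 2 = b - 2 = -2 + b)
Z(w, q) = 12
z(x) = 12
(89 + 182)*(-146 + 55) - z(-16) = (89 + 182)*(-146 + 55) - 1*12 = 271*(-91) - 12 = -24661 - 12 = -24673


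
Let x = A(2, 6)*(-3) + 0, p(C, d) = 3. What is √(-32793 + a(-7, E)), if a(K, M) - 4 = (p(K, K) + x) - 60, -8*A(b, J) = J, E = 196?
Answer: 5*I*√5255/2 ≈ 181.23*I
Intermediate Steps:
A(b, J) = -J/8
x = 9/4 (x = -⅛*6*(-3) + 0 = -¾*(-3) + 0 = 9/4 + 0 = 9/4 ≈ 2.2500)
a(K, M) = -203/4 (a(K, M) = 4 + ((3 + 9/4) - 60) = 4 + (21/4 - 60) = 4 - 219/4 = -203/4)
√(-32793 + a(-7, E)) = √(-32793 - 203/4) = √(-131375/4) = 5*I*√5255/2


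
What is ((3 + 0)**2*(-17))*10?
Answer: -1530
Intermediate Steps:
((3 + 0)**2*(-17))*10 = (3**2*(-17))*10 = (9*(-17))*10 = -153*10 = -1530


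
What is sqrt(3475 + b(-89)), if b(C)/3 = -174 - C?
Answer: 2*sqrt(805) ≈ 56.745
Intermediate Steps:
b(C) = -522 - 3*C (b(C) = 3*(-174 - C) = -522 - 3*C)
sqrt(3475 + b(-89)) = sqrt(3475 + (-522 - 3*(-89))) = sqrt(3475 + (-522 + 267)) = sqrt(3475 - 255) = sqrt(3220) = 2*sqrt(805)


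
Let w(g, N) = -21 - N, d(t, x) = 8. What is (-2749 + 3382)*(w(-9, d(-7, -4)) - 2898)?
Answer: -1852791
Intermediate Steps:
(-2749 + 3382)*(w(-9, d(-7, -4)) - 2898) = (-2749 + 3382)*((-21 - 1*8) - 2898) = 633*((-21 - 8) - 2898) = 633*(-29 - 2898) = 633*(-2927) = -1852791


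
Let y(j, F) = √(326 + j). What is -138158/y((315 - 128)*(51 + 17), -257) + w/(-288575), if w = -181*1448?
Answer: 262088/288575 - 69079*√13042/6521 ≈ -1208.9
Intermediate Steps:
w = -262088
-138158/y((315 - 128)*(51 + 17), -257) + w/(-288575) = -138158/√(326 + (315 - 128)*(51 + 17)) - 262088/(-288575) = -138158/√(326 + 187*68) - 262088*(-1/288575) = -138158/√(326 + 12716) + 262088/288575 = -138158*√13042/13042 + 262088/288575 = -69079*√13042/6521 + 262088/288575 = 262088/288575 - 69079*√13042/6521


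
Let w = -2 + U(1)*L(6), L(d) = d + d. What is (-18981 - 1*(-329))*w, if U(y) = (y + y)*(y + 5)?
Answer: -2648584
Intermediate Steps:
L(d) = 2*d
U(y) = 2*y*(5 + y) (U(y) = (2*y)*(5 + y) = 2*y*(5 + y))
w = 142 (w = -2 + (2*1*(5 + 1))*(2*6) = -2 + (2*1*6)*12 = -2 + 12*12 = -2 + 144 = 142)
(-18981 - 1*(-329))*w = (-18981 - 1*(-329))*142 = (-18981 + 329)*142 = -18652*142 = -2648584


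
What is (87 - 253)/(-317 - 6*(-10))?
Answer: 166/257 ≈ 0.64591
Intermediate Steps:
(87 - 253)/(-317 - 6*(-10)) = -166/(-317 + 60) = -166/(-257) = -166*(-1/257) = 166/257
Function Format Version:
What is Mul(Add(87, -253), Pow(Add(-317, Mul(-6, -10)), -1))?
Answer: Rational(166, 257) ≈ 0.64591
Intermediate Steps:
Mul(Add(87, -253), Pow(Add(-317, Mul(-6, -10)), -1)) = Mul(-166, Pow(Add(-317, 60), -1)) = Mul(-166, Pow(-257, -1)) = Mul(-166, Rational(-1, 257)) = Rational(166, 257)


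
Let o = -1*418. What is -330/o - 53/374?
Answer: 4603/7106 ≈ 0.64776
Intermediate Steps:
o = -418
-330/o - 53/374 = -330/(-418) - 53/374 = -330*(-1/418) - 53*1/374 = 15/19 - 53/374 = 4603/7106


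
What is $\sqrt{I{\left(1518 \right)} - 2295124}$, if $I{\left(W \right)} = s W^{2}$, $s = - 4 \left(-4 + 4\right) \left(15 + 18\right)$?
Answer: $2 i \sqrt{573781} \approx 1515.0 i$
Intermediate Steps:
$s = 0$ ($s = \left(-4\right) 0 \cdot 33 = 0 \cdot 33 = 0$)
$I{\left(W \right)} = 0$ ($I{\left(W \right)} = 0 W^{2} = 0$)
$\sqrt{I{\left(1518 \right)} - 2295124} = \sqrt{0 - 2295124} = \sqrt{-2295124} = 2 i \sqrt{573781}$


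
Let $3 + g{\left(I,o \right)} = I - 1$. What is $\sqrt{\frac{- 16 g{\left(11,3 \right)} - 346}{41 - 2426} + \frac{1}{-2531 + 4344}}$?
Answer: $\frac{\sqrt{8165005895}}{205905} \approx 0.43885$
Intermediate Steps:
$g{\left(I,o \right)} = -4 + I$ ($g{\left(I,o \right)} = -3 + \left(I - 1\right) = -3 + \left(-1 + I\right) = -4 + I$)
$\sqrt{\frac{- 16 g{\left(11,3 \right)} - 346}{41 - 2426} + \frac{1}{-2531 + 4344}} = \sqrt{\frac{- 16 \left(-4 + 11\right) - 346}{41 - 2426} + \frac{1}{-2531 + 4344}} = \sqrt{\frac{\left(-16\right) 7 - 346}{-2385} + \frac{1}{1813}} = \sqrt{\left(-112 - 346\right) \left(- \frac{1}{2385}\right) + \frac{1}{1813}} = \sqrt{\left(-458\right) \left(- \frac{1}{2385}\right) + \frac{1}{1813}} = \sqrt{\frac{458}{2385} + \frac{1}{1813}} = \sqrt{\frac{832739}{4324005}} = \frac{\sqrt{8165005895}}{205905}$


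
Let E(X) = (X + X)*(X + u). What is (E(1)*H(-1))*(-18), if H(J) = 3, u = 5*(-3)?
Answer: 1512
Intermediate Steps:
u = -15
E(X) = 2*X*(-15 + X) (E(X) = (X + X)*(X - 15) = (2*X)*(-15 + X) = 2*X*(-15 + X))
(E(1)*H(-1))*(-18) = ((2*1*(-15 + 1))*3)*(-18) = ((2*1*(-14))*3)*(-18) = -28*3*(-18) = -84*(-18) = 1512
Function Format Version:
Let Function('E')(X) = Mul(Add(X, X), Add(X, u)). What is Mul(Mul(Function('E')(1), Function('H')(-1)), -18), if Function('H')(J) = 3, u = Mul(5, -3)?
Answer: 1512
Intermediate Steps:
u = -15
Function('E')(X) = Mul(2, X, Add(-15, X)) (Function('E')(X) = Mul(Add(X, X), Add(X, -15)) = Mul(Mul(2, X), Add(-15, X)) = Mul(2, X, Add(-15, X)))
Mul(Mul(Function('E')(1), Function('H')(-1)), -18) = Mul(Mul(Mul(2, 1, Add(-15, 1)), 3), -18) = Mul(Mul(Mul(2, 1, -14), 3), -18) = Mul(Mul(-28, 3), -18) = Mul(-84, -18) = 1512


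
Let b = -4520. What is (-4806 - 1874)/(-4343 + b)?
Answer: 6680/8863 ≈ 0.75370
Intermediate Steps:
(-4806 - 1874)/(-4343 + b) = (-4806 - 1874)/(-4343 - 4520) = -6680/(-8863) = -6680*(-1/8863) = 6680/8863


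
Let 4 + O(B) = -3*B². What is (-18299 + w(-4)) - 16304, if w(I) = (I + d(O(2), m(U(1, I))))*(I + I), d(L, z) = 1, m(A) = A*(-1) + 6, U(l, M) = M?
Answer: -34579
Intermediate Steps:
O(B) = -4 - 3*B²
m(A) = 6 - A (m(A) = -A + 6 = 6 - A)
w(I) = 2*I*(1 + I) (w(I) = (I + 1)*(I + I) = (1 + I)*(2*I) = 2*I*(1 + I))
(-18299 + w(-4)) - 16304 = (-18299 + 2*(-4)*(1 - 4)) - 16304 = (-18299 + 2*(-4)*(-3)) - 16304 = (-18299 + 24) - 16304 = -18275 - 16304 = -34579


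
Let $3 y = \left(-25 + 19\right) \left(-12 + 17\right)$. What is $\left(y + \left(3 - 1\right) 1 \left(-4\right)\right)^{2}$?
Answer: $324$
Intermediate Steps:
$y = -10$ ($y = \frac{\left(-25 + 19\right) \left(-12 + 17\right)}{3} = \frac{\left(-6\right) 5}{3} = \frac{1}{3} \left(-30\right) = -10$)
$\left(y + \left(3 - 1\right) 1 \left(-4\right)\right)^{2} = \left(-10 + \left(3 - 1\right) 1 \left(-4\right)\right)^{2} = \left(-10 + 2 \cdot 1 \left(-4\right)\right)^{2} = \left(-10 + 2 \left(-4\right)\right)^{2} = \left(-10 - 8\right)^{2} = \left(-18\right)^{2} = 324$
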